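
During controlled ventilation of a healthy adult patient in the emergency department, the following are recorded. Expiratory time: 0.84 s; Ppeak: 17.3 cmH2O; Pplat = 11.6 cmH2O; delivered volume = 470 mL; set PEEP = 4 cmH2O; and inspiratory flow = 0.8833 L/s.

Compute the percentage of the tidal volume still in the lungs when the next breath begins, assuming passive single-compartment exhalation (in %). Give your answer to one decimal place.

12.2

R = (PIP − Pplat)/V̇ = (17.3 − 11.6) / 0.8833 = 5.7/0.8833 = 6.453 cmH2O·s/L.
C = Vt/(Pplat − PEEP) = 470.0 / (11.6 − 4) = 470.0/7.6 = 61.842 mL/cmH2O.
τ = R × C = 6.453 × 0.06184 L/cmH2O = 0.3991 s.
Fraction remaining at end-expiration = e^(−Te/τ) = e^(−0.84/0.3991) = 0.1219 → 12.19%.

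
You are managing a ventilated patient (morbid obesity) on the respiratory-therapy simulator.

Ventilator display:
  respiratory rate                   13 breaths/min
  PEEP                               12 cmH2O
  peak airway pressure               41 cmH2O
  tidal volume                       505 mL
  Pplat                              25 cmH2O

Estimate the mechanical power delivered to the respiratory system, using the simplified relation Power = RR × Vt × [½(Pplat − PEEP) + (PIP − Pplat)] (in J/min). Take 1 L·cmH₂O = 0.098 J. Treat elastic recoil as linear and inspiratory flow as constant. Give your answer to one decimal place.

14.5

Per-breath work = Vt × [½(Pplat−PEEP) + (PIP−Pplat)] = 0.505 × [0.5×13.0 + 16.0] = 0.505 × 22.5 = 11.363 L·cmH2O.
Power = 13 × 11.363 = 147.72 L·cmH2O/min.
× 0.098 J/(L·cmH2O) → 14.477 J/min.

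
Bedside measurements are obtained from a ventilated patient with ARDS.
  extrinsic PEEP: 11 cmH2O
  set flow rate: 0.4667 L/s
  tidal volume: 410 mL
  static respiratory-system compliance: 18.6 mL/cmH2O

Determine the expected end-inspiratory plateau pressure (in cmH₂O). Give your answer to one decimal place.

Pplat = PEEP + Vt / Cstat = 11 + 410 / 18.6 = 11 + 22.043 = 33.043 cmH2O.

33.0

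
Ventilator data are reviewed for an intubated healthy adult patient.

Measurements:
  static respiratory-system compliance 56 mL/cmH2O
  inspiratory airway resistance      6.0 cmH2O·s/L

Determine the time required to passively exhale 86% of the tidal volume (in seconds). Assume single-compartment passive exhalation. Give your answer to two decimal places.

τ = R × C = 6.0 × 56 mL/cmH2O = 6.0 × 0.056 L/cmH2O = 0.336 s.
Exhaled fraction f = 1 − e^(−t/τ) → t = −τ·ln(1 − f) = −0.336·ln(0.14) = 0.6606 s.

0.66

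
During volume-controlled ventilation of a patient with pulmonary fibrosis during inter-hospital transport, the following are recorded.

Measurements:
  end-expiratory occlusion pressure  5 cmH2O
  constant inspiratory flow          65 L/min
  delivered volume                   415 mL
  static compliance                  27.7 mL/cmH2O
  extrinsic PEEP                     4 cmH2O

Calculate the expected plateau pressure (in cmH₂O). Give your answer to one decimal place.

End-expiratory occlusion gives total PEEP = 5 cmH2O (intrinsic PEEP = 5 − 4 = 1). Use total PEEP for the elastic gradient.
Pplat = PEEPtotal + Vt / Cstat = 5 + 415 / 27.7 = 5 + 14.982 = 19.982 cmH2O.

20.0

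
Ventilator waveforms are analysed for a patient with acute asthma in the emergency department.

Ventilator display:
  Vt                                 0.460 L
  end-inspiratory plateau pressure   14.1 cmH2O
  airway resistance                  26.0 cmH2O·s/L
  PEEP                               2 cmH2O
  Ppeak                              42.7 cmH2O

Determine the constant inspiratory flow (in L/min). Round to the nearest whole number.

flow = (PIP − Pplat) / Raw = (42.7 − 14.1) / 26.0 = 1.1 L/s × 60 = 66.0 L/min.

66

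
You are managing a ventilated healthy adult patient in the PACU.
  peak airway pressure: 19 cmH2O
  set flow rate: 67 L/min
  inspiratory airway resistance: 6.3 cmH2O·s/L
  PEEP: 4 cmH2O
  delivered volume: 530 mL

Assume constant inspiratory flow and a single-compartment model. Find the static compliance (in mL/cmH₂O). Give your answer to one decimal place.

66.5

Flow: 67 L/min ÷ 60 = 1.1167 L/s.
Equation of motion (constant flow): PIP = Vt/C + R·V̇ + PEEP.
Vt/C = PIP − R·V̇ − PEEP = 19 − 6.3×1.1167 − 4 = 19 − 7.035 − 4 = 7.965 cmH2O.
C = Vt / 7.965 = 530 / 7.965 = 66.541 mL/cmH2O.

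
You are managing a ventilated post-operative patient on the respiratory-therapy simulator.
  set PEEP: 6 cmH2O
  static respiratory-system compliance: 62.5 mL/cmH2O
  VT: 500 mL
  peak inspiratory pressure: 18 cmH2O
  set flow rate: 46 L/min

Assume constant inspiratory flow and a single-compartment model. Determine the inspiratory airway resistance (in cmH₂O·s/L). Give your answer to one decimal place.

5.2

Flow: 46 L/min ÷ 60 = 0.7667 L/s.
Equation of motion (constant flow): PIP = Vt/C + R·V̇ + PEEP.
R·V̇ = PIP − Vt/C − PEEP = 18 − 500/62.5 − 6 = 18 − 8.0 − 6 = 4.0 cmH2O.
R = 4.0 / 0.7667 = 5.217 cmH2O·s/L.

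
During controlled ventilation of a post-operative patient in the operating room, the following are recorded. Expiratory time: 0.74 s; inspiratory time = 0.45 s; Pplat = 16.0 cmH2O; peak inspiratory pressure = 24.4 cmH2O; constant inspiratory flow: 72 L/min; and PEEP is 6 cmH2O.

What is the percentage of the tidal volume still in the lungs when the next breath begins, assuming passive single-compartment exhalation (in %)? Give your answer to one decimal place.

Flow: 72 L/min ÷ 60 = 1.2 L/s.
Vt = flow × Ti = 1.2 L/s × 0.45 s × 1000 mL/L = 540.0 mL.
R = (PIP − Pplat)/V̇ = (24.4 − 16.0) / 1.2 = 8.4/1.2 = 7.0 cmH2O·s/L.
C = Vt/(Pplat − PEEP) = 540.0 / (16.0 − 6) = 540.0/10.0 = 54.0 mL/cmH2O.
τ = R × C = 7.0 × 0.054 L/cmH2O = 0.378 s.
Fraction remaining at end-expiration = e^(−Te/τ) = e^(−0.74/0.378) = 0.1412 → 14.12%.

14.1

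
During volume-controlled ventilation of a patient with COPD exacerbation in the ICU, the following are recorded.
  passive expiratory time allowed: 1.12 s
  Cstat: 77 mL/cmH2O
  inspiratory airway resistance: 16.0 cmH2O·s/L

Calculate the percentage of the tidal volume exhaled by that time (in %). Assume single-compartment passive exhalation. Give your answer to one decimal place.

59.7

τ = R × C = 16.0 × 77 mL/cmH2O = 16.0 × 0.077 L/cmH2O = 1.232 s.
Passive exhalation: V(t)/V₀ = e^(−t/τ) = e^(−1.12/1.232) = 0.4029.
Fraction exhaled = 1 − 0.4029 = 0.5971 → 59.71%.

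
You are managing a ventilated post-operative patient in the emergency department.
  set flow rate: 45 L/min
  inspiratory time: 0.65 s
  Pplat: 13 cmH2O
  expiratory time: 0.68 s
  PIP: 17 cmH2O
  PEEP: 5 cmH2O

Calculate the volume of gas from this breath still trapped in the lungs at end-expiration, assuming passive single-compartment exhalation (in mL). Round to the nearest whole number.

Flow: 45 L/min ÷ 60 = 0.75 L/s.
Vt = flow × Ti = 0.75 L/s × 0.65 s × 1000 mL/L = 487.5 mL.
R = (PIP − Pplat)/V̇ = (17 − 13) / 0.75 = 4.0/0.75 = 5.333 cmH2O·s/L.
C = Vt/(Pplat − PEEP) = 487.5 / (13 − 5) = 487.5/8.0 = 60.938 mL/cmH2O.
τ = R × C = 5.333 × 0.06094 L/cmH2O = 0.325 s.
Fraction remaining = e^(−Te/τ) = e^(−0.68/0.325) = 0.1234.
Trapped volume = 487.5 × 0.1234 = 60.158 mL.

60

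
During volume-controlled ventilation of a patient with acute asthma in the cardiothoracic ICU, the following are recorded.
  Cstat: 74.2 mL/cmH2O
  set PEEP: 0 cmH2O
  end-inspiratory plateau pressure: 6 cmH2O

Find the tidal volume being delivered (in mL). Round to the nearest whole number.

445

Vt = Cstat × (Pplat − PEEP) = 74.2 × (6 − 0) = 74.2 × 6.0 = 445.2 mL.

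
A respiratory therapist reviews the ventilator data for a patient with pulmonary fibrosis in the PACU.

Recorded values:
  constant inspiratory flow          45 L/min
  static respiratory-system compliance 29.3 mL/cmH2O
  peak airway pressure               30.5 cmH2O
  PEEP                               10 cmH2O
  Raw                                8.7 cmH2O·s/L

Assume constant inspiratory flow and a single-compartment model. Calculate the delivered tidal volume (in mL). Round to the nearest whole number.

Flow: 45 L/min ÷ 60 = 0.75 L/s.
Equation of motion (constant flow): PIP = Vt/C + R·V̇ + PEEP.
Vt/C = PIP − R·V̇ − PEEP = 30.5 − 6.525 − 10 = 13.975 cmH2O.
Vt = C × 13.975 = 29.3 × 13.975 = 409.47 mL.

409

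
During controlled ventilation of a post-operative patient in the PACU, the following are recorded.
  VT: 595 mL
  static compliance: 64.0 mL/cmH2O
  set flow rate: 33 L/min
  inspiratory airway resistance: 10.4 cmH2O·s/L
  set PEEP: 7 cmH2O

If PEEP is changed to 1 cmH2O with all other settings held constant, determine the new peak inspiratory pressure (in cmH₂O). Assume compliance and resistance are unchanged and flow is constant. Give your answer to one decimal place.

Flow: 33 L/min ÷ 60 = 0.55 L/s.
PIP = Vt/C + R·V̇ + PEEP (constant-flow equation of motion).
Only the baseline term changes: ΔPIP = ΔPEEP = 1 − 7 = -6.0 cmH2O.
Original PIP = 595/64.0 + 10.4×0.55 + 7 = 22.017 cmH2O; new PIP = 22.017 + (-6.0) = 16.017 cmH2O.

16.0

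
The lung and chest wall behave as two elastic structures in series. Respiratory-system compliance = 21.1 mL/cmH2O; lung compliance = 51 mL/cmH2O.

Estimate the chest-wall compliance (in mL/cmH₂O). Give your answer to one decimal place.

36.0

1/Ccw = 1/Crs − 1/CL.
1/Ccw = 1/21.1 − 1/51 = 0.02779.
Ccw = 35.984 mL/cmH2O.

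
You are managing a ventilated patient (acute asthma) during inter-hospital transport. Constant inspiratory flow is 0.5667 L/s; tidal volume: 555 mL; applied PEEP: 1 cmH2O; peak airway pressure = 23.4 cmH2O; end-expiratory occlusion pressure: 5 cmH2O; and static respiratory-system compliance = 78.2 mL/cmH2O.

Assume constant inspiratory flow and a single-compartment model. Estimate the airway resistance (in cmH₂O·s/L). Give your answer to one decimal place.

Total PEEP = 5 cmH2O (set 1 + intrinsic 4); this is the baseline alveolar pressure.
Equation of motion (constant flow): PIP = Vt/C + R·V̇ + PEEP.
R·V̇ = PIP − Vt/C − PEEP = 23.4 − 555/78.2 − 5 = 23.4 − 7.097 − 5 = 11.303 cmH2O.
R = 11.303 / 0.5667 = 19.945 cmH2O·s/L.

19.9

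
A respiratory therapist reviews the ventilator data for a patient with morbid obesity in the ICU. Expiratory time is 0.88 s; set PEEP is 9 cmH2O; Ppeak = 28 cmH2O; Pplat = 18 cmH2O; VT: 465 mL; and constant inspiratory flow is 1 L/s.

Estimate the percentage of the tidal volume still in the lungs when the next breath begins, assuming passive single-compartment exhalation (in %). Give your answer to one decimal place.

18.2

R = (PIP − Pplat)/V̇ = (28 − 18) / 1 = 10.0/1 = 10.0 cmH2O·s/L.
C = Vt/(Pplat − PEEP) = 465.0 / (18 − 9) = 465.0/9.0 = 51.667 mL/cmH2O.
τ = R × C = 10.0 × 0.05167 L/cmH2O = 0.5167 s.
Fraction remaining at end-expiration = e^(−Te/τ) = e^(−0.88/0.5167) = 0.1821 → 18.21%.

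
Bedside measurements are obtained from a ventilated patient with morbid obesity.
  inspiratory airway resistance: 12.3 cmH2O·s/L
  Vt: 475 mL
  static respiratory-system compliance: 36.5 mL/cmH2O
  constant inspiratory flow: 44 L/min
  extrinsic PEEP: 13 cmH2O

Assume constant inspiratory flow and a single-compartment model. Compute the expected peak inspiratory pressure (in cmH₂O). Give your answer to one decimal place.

Flow: 44 L/min ÷ 60 = 0.7333 L/s.
Equation of motion (constant flow): PIP = Vt/C + R·V̇ + PEEP.
PIP = 475/36.5 + 12.3×0.7333 + 13 = 13.014 + 9.02 + 13 = 35.034 cmH2O.

35.0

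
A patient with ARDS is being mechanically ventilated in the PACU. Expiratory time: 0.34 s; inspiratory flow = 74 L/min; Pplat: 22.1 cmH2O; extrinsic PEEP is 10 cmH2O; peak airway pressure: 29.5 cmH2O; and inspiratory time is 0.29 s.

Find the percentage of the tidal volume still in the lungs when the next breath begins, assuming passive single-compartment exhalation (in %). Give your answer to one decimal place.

Flow: 74 L/min ÷ 60 = 1.2333 L/s.
Vt = flow × Ti = 1.2333 L/s × 0.29 s × 1000 mL/L = 357.66 mL.
R = (PIP − Pplat)/V̇ = (29.5 − 22.1) / 1.2333 = 7.4/1.2333 = 6.0 cmH2O·s/L.
C = Vt/(Pplat − PEEP) = 357.66 / (22.1 − 10) = 357.66/12.1 = 29.559 mL/cmH2O.
τ = R × C = 6.0 × 0.02956 L/cmH2O = 0.1774 s.
Fraction remaining at end-expiration = e^(−Te/τ) = e^(−0.34/0.1774) = 0.1471 → 14.71%.

14.7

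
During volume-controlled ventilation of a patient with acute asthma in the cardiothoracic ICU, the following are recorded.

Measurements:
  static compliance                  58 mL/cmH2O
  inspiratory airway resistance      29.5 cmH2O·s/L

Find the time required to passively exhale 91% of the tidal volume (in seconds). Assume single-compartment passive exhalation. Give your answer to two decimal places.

4.12

τ = R × C = 29.5 × 58 mL/cmH2O = 29.5 × 0.058 L/cmH2O = 1.711 s.
Exhaled fraction f = 1 − e^(−t/τ) → t = −τ·ln(1 − f) = −1.711·ln(0.09) = 4.12 s.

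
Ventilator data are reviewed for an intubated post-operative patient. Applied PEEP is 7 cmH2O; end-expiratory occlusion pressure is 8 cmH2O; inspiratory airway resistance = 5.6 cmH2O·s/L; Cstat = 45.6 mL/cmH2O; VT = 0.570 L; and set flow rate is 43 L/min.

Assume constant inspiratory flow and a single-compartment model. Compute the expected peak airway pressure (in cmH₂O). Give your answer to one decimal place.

Flow: 43 L/min ÷ 60 = 0.7167 L/s.
Total PEEP = 8 cmH2O (set 7 + intrinsic 1); this is the baseline alveolar pressure.
Equation of motion (constant flow): PIP = Vt/C + R·V̇ + PEEP.
PIP = 570/45.6 + 5.6×0.7167 + 8 = 12.5 + 4.014 + 8 = 24.514 cmH2O.

24.5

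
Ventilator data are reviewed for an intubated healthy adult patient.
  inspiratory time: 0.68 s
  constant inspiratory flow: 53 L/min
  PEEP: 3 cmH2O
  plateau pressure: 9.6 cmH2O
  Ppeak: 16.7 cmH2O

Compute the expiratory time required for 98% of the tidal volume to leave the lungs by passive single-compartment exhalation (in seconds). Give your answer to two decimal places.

Flow: 53 L/min ÷ 60 = 0.8833 L/s.
Vt = flow × Ti = 0.8833 L/s × 0.68 s × 1000 mL/L = 600.64 mL.
R = (PIP − Pplat)/V̇ = (16.7 − 9.6) / 0.8833 = 7.1/0.8833 = 8.038 cmH2O·s/L.
C = Vt/(Pplat − PEEP) = 600.64 / (9.6 − 3) = 600.64/6.6 = 91.006 mL/cmH2O.
τ = R × C = 8.038 × 0.09101 L/cmH2O = 0.7315 s.
t = −τ·ln(1 − 0.98) = −0.7315·ln(0.02) = 2.862 s.

2.86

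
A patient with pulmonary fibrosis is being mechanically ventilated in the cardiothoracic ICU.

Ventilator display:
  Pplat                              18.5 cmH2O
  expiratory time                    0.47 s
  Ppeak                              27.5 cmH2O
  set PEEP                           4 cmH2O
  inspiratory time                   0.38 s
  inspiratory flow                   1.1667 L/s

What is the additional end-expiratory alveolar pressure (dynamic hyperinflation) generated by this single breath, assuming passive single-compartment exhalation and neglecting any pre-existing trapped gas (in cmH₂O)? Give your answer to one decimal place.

2.0

Vt = flow × Ti = 1.1667 L/s × 0.38 s × 1000 mL/L = 443.35 mL.
R = (PIP − Pplat)/V̇ = (27.5 − 18.5) / 1.1667 = 9.0/1.1667 = 7.714 cmH2O·s/L.
C = Vt/(Pplat − PEEP) = 443.35 / (18.5 − 4) = 443.35/14.5 = 30.576 mL/cmH2O.
τ = R × C = 7.714 × 0.03058 L/cmH2O = 0.2359 s.
Fraction remaining = e^(−Te/τ) = e^(−0.47/0.2359) = 0.1364; trapped volume = 443.35 × 0.1364 = 60.473 mL.
Additional alveolar pressure from trapping ≈ V_trapped / C = 60.473 / 30.576 = 1.978 cmH2O.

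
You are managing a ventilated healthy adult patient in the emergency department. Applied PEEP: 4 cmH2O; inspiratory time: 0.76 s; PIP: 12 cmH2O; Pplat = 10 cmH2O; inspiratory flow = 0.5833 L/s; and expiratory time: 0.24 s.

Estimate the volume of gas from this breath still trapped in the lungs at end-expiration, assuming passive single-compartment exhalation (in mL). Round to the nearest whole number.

172

Vt = flow × Ti = 0.5833 L/s × 0.76 s × 1000 mL/L = 443.31 mL.
R = (PIP − Pplat)/V̇ = (12 − 10) / 0.5833 = 2.0/0.5833 = 3.429 cmH2O·s/L.
C = Vt/(Pplat − PEEP) = 443.31 / (10 − 4) = 443.31/6.0 = 73.885 mL/cmH2O.
τ = R × C = 3.429 × 0.07389 L/cmH2O = 0.2534 s.
Fraction remaining = e^(−Te/τ) = e^(−0.24/0.2534) = 0.3879.
Trapped volume = 443.31 × 0.3879 = 171.96 mL.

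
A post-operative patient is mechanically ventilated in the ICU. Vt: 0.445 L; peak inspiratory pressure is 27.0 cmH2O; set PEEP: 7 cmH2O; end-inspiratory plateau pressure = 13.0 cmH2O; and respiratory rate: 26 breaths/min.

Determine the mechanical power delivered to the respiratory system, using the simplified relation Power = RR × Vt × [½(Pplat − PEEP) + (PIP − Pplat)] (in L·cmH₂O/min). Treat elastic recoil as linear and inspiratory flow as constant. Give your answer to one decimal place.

Per-breath work = Vt × [½(Pplat−PEEP) + (PIP−Pplat)] = 0.445 × [0.5×6.0 + 14.0] = 0.445 × 17.0 = 7.565 L·cmH2O.
Power = 26 × 7.565 = 196.69 L·cmH2O/min.

196.7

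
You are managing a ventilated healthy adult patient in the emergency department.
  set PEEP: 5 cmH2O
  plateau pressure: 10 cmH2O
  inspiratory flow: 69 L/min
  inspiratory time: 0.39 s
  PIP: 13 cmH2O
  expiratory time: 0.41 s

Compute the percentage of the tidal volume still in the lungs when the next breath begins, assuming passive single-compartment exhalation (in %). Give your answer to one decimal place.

Flow: 69 L/min ÷ 60 = 1.15 L/s.
Vt = flow × Ti = 1.15 L/s × 0.39 s × 1000 mL/L = 448.5 mL.
R = (PIP − Pplat)/V̇ = (13 − 10) / 1.15 = 3.0/1.15 = 2.609 cmH2O·s/L.
C = Vt/(Pplat − PEEP) = 448.5 / (10 − 5) = 448.5/5.0 = 89.7 mL/cmH2O.
τ = R × C = 2.609 × 0.0897 L/cmH2O = 0.234 s.
Fraction remaining at end-expiration = e^(−Te/τ) = e^(−0.41/0.234) = 0.1734 → 17.34%.

17.3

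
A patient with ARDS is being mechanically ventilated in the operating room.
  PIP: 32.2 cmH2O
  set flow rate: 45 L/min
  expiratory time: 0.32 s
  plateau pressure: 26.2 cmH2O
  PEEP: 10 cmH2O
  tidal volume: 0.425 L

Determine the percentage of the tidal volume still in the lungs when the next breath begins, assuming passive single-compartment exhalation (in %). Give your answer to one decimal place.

21.8

Flow: 45 L/min ÷ 60 = 0.75 L/s.
R = (PIP − Pplat)/V̇ = (32.2 − 26.2) / 0.75 = 6.0/0.75 = 8.0 cmH2O·s/L.
C = Vt/(Pplat − PEEP) = 425.0 / (26.2 − 10) = 425.0/16.2 = 26.235 mL/cmH2O.
τ = R × C = 8.0 × 0.02624 L/cmH2O = 0.2099 s.
Fraction remaining at end-expiration = e^(−Te/τ) = e^(−0.32/0.2099) = 0.2177 → 21.77%.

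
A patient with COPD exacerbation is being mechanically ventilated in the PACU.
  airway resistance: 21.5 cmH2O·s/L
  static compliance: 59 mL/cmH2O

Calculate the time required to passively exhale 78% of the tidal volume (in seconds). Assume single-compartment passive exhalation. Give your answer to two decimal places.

τ = R × C = 21.5 × 59 mL/cmH2O = 21.5 × 0.059 L/cmH2O = 1.269 s.
Exhaled fraction f = 1 − e^(−t/τ) → t = −τ·ln(1 − f) = −1.269·ln(0.22) = 1.921 s.

1.92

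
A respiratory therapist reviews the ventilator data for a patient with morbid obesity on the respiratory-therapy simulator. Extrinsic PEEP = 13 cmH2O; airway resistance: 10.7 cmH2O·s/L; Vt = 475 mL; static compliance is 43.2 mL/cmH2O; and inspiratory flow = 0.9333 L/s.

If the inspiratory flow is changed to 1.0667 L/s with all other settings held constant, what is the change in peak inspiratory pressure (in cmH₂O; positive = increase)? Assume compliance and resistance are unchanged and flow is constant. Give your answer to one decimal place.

1.4

PIP = Vt/C + R·V̇ + PEEP (constant-flow equation of motion).
Only the resistive term changes: ΔPIP = R × ΔV̇ = 10.7 × (1.0667 − 0.9333) = 10.7 × 0.1334 = 1.427 cmH2O.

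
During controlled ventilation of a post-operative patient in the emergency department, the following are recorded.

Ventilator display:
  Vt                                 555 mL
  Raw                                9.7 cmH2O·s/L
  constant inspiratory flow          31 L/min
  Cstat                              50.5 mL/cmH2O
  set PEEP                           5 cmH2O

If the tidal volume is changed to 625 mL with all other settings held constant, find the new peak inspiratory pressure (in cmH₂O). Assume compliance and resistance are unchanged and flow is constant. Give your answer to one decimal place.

22.4

Flow: 31 L/min ÷ 60 = 0.5167 L/s.
PIP = Vt/C + R·V̇ + PEEP (constant-flow equation of motion).
Only the elastic term changes: ΔPIP = ΔVt / C = (625 − 555) / 50.5 = 1.386 cmH2O.
Original PIP = 555/50.5 + 9.7×0.5167 + 5 = 21.002 cmH2O; new PIP = 21.002 + (1.386) = 22.388 cmH2O.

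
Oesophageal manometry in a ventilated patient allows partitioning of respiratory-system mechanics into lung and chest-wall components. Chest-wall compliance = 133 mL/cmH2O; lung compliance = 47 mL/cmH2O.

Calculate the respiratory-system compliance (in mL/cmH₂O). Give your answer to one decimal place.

Lung and chest wall are elastances in series: 1/Crs = 1/CL + 1/Ccw.
1/Crs = 1/47 + 1/133 = 0.0288.
Crs = 34.722 mL/cmH2O.

34.7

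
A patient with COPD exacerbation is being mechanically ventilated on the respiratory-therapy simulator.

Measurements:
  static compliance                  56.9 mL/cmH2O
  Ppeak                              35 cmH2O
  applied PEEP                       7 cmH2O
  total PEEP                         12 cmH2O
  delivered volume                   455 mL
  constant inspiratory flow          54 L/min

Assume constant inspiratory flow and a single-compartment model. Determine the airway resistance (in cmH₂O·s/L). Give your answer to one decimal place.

16.7

Flow: 54 L/min ÷ 60 = 0.9 L/s.
Total PEEP = 12 cmH2O (set 7 + intrinsic 5); this is the baseline alveolar pressure.
Equation of motion (constant flow): PIP = Vt/C + R·V̇ + PEEP.
R·V̇ = PIP − Vt/C − PEEP = 35 − 455/56.9 − 12 = 35 − 7.996 − 12 = 15.004 cmH2O.
R = 15.004 / 0.9 = 16.671 cmH2O·s/L.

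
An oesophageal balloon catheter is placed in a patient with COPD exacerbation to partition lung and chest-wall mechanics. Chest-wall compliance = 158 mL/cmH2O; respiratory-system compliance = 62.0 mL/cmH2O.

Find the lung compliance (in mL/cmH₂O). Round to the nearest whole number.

102

1/CL = 1/Crs − 1/Ccw.
1/CL = 1/62.0 − 1/158 = 0.0098.
CL = 102.04 mL/cmH2O.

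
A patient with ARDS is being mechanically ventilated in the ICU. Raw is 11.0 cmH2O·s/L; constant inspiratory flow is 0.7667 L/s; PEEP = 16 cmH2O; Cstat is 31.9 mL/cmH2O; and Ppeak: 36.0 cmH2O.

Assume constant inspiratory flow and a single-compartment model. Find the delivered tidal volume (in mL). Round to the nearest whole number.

369

Equation of motion (constant flow): PIP = Vt/C + R·V̇ + PEEP.
Vt/C = PIP − R·V̇ − PEEP = 36.0 − 8.434 − 16 = 11.566 cmH2O.
Vt = C × 11.566 = 31.9 × 11.566 = 368.96 mL.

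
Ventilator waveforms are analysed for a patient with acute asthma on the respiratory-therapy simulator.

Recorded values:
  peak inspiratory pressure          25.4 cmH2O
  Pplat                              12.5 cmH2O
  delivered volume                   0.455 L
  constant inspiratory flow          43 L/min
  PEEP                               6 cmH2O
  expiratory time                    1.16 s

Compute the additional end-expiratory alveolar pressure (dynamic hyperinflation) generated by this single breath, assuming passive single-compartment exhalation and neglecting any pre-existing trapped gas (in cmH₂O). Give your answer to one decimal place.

Flow: 43 L/min ÷ 60 = 0.7167 L/s.
R = (PIP − Pplat)/V̇ = (25.4 − 12.5) / 0.7167 = 12.9/0.7167 = 17.999 cmH2O·s/L.
C = Vt/(Pplat − PEEP) = 455.0 / (12.5 − 6) = 455.0/6.5 = 70.0 mL/cmH2O.
τ = R × C = 17.999 × 0.07 L/cmH2O = 1.26 s.
Fraction remaining = e^(−Te/τ) = e^(−1.16/1.26) = 0.3983; trapped volume = 455.0 × 0.3983 = 181.23 mL.
Additional alveolar pressure from trapping ≈ V_trapped / C = 181.23 / 70.0 = 2.589 cmH2O.

2.6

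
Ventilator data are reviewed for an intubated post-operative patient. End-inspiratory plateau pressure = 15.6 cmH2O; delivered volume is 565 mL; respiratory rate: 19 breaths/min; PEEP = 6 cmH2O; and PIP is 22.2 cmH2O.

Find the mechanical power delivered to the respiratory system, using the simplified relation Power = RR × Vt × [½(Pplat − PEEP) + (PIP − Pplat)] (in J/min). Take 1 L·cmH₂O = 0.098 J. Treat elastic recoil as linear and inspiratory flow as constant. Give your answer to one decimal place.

12.0

Per-breath work = Vt × [½(Pplat−PEEP) + (PIP−Pplat)] = 0.565 × [0.5×9.6 + 6.6] = 0.565 × 11.4 = 6.441 L·cmH2O.
Power = 19 × 6.441 = 122.38 L·cmH2O/min.
× 0.098 J/(L·cmH2O) → 11.993 J/min.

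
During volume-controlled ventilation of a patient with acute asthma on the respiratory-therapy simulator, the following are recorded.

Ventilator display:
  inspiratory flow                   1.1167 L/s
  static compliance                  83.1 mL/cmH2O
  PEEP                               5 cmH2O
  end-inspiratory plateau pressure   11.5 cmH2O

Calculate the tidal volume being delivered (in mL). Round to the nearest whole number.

540

Vt = Cstat × (Pplat − PEEP) = 83.1 × (11.5 − 5) = 83.1 × 6.5 = 540.15 mL.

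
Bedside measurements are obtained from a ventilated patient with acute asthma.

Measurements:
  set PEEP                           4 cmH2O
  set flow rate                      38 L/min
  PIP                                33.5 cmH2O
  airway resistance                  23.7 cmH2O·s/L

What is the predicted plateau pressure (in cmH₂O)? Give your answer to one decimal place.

18.5

Flow: 38 L/min ÷ 60 = 0.6333 L/s.
Pplat = PIP − Raw × flow = 33.5 − 23.7 × 0.6333 = 33.5 − 15.009 = 18.491 cmH2O.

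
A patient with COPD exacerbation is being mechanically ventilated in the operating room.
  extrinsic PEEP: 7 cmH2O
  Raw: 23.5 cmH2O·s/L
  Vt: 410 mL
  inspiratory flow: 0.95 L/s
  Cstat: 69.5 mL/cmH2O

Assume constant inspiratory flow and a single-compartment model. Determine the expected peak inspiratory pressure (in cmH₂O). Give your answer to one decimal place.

35.2

Equation of motion (constant flow): PIP = Vt/C + R·V̇ + PEEP.
PIP = 410/69.5 + 23.5×0.95 + 7 = 5.899 + 22.325 + 7 = 35.224 cmH2O.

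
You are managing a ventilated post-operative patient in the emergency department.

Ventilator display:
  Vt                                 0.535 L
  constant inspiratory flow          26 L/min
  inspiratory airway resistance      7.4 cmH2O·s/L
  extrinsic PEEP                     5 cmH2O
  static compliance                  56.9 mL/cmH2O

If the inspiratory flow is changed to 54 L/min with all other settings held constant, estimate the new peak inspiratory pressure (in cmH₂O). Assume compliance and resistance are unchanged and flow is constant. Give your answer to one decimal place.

Flow: 26 L/min ÷ 60 = 0.4333 L/s.
New flow: 54 L/min ÷ 60 = 0.9 L/s.
PIP = Vt/C + R·V̇ + PEEP (constant-flow equation of motion).
Only the resistive term changes: ΔPIP = R × ΔV̇ = 7.4 × (0.9 − 0.4333) = 7.4 × 0.4667 = 3.454 cmH2O.
Original PIP = 535/56.9 + 7.4×0.4333 + 5 = 17.609 cmH2O; new PIP = 17.609 + (3.454) = 21.063 cmH2O.

21.1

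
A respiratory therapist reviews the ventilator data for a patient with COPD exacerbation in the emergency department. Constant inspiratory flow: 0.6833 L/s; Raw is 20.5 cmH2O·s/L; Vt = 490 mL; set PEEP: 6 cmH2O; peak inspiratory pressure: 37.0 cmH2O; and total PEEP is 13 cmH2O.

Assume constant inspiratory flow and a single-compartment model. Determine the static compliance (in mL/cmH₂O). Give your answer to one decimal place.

49.0

Total PEEP = 13 cmH2O (set 6 + intrinsic 7); this is the baseline alveolar pressure.
Equation of motion (constant flow): PIP = Vt/C + R·V̇ + PEEP.
Vt/C = PIP − R·V̇ − PEEP = 37.0 − 20.5×0.6833 − 13 = 37.0 − 14.008 − 13 = 9.992 cmH2O.
C = Vt / 9.992 = 490 / 9.992 = 49.039 mL/cmH2O.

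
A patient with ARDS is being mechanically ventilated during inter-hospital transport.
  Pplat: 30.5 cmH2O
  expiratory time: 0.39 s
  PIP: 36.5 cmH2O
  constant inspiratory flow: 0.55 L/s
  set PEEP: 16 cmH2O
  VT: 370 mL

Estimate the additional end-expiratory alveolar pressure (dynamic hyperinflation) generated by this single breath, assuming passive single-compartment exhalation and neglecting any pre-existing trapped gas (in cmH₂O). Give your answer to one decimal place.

3.6

R = (PIP − Pplat)/V̇ = (36.5 − 30.5) / 0.55 = 6.0/0.55 = 10.909 cmH2O·s/L.
C = Vt/(Pplat − PEEP) = 370.0 / (30.5 − 16) = 370.0/14.5 = 25.517 mL/cmH2O.
τ = R × C = 10.909 × 0.02552 L/cmH2O = 0.2784 s.
Fraction remaining = e^(−Te/τ) = e^(−0.39/0.2784) = 0.2464; trapped volume = 370.0 × 0.2464 = 91.168 mL.
Additional alveolar pressure from trapping ≈ V_trapped / C = 91.168 / 25.517 = 3.573 cmH2O.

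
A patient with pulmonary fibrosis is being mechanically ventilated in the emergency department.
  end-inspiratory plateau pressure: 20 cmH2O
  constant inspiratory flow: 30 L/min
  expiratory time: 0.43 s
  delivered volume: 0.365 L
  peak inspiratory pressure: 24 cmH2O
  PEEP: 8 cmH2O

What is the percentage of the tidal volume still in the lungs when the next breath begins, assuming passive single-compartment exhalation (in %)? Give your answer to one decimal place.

Flow: 30 L/min ÷ 60 = 0.5 L/s.
R = (PIP − Pplat)/V̇ = (24 − 20) / 0.5 = 4.0/0.5 = 8.0 cmH2O·s/L.
C = Vt/(Pplat − PEEP) = 365.0 / (20 − 8) = 365.0/12.0 = 30.417 mL/cmH2O.
τ = R × C = 8.0 × 0.03042 L/cmH2O = 0.2434 s.
Fraction remaining at end-expiration = e^(−Te/τ) = e^(−0.43/0.2434) = 0.1709 → 17.09%.

17.1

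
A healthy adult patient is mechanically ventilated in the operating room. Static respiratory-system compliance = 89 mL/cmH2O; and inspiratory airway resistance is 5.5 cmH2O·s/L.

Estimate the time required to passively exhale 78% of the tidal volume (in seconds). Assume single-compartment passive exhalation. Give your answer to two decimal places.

0.74

τ = R × C = 5.5 × 89 mL/cmH2O = 5.5 × 0.089 L/cmH2O = 0.4895 s.
Exhaled fraction f = 1 − e^(−t/τ) → t = −τ·ln(1 − f) = −0.4895·ln(0.22) = 0.7412 s.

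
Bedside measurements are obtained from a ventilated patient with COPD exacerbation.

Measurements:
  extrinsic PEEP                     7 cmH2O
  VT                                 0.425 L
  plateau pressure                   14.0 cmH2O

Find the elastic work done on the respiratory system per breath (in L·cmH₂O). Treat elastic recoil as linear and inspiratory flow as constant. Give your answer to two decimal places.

1.49

Elastic work ≈ ½ × (Pplat − PEEP) × Vt = 0.5 × (14.0 − 7) × 0.425 L = 0.5 × 7.0 × 0.425 = 1.488 L·cmH2O.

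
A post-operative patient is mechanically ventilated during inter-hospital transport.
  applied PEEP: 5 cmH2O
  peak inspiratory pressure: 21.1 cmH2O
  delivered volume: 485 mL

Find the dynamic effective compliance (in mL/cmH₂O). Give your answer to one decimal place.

30.1

Dynamic compliance = Vt / (PIP − PEEP) = 485 / (21.1 − 5) = 485 / 16.1 = 30.124 mL/cmH2O.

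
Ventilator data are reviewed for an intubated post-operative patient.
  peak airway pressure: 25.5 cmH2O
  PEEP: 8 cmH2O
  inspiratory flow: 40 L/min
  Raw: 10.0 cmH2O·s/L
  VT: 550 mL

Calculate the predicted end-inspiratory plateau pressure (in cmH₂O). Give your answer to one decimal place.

18.8

Flow: 40 L/min ÷ 60 = 0.6667 L/s.
Pplat = PIP − Raw × flow = 25.5 − 10.0 × 0.6667 = 25.5 − 6.667 = 18.833 cmH2O.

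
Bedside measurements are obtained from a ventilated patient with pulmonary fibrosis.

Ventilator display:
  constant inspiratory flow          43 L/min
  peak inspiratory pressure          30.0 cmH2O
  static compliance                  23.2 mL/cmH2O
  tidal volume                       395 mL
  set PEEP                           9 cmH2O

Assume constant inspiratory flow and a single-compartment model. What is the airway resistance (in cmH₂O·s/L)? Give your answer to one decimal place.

5.5

Flow: 43 L/min ÷ 60 = 0.7167 L/s.
Equation of motion (constant flow): PIP = Vt/C + R·V̇ + PEEP.
R·V̇ = PIP − Vt/C − PEEP = 30.0 − 395/23.2 − 9 = 30.0 − 17.026 − 9 = 3.974 cmH2O.
R = 3.974 / 0.7167 = 5.545 cmH2O·s/L.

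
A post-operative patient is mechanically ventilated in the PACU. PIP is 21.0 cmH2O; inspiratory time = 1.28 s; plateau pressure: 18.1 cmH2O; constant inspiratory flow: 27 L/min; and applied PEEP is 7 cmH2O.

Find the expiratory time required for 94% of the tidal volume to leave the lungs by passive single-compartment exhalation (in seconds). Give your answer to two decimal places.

0.94

Flow: 27 L/min ÷ 60 = 0.45 L/s.
Vt = flow × Ti = 0.45 L/s × 1.28 s × 1000 mL/L = 576.0 mL.
R = (PIP − Pplat)/V̇ = (21.0 − 18.1) / 0.45 = 2.9/0.45 = 6.444 cmH2O·s/L.
C = Vt/(Pplat − PEEP) = 576.0 / (18.1 − 7) = 576.0/11.1 = 51.892 mL/cmH2O.
τ = R × C = 6.444 × 0.05189 L/cmH2O = 0.3344 s.
t = −τ·ln(1 − 0.94) = −0.3344·ln(0.06) = 0.9408 s.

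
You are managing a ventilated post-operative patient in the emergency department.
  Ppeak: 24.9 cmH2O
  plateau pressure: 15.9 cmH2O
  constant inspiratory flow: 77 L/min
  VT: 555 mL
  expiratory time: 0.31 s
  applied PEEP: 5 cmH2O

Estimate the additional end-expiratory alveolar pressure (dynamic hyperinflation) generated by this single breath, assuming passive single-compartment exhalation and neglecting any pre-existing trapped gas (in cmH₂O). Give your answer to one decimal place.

Flow: 77 L/min ÷ 60 = 1.2833 L/s.
R = (PIP − Pplat)/V̇ = (24.9 − 15.9) / 1.2833 = 9.0/1.2833 = 7.013 cmH2O·s/L.
C = Vt/(Pplat − PEEP) = 555.0 / (15.9 − 5) = 555.0/10.9 = 50.917 mL/cmH2O.
τ = R × C = 7.013 × 0.05092 L/cmH2O = 0.3571 s.
Fraction remaining = e^(−Te/τ) = e^(−0.31/0.3571) = 0.4197; trapped volume = 555.0 × 0.4197 = 232.93 mL.
Additional alveolar pressure from trapping ≈ V_trapped / C = 232.93 / 50.917 = 4.575 cmH2O.

4.6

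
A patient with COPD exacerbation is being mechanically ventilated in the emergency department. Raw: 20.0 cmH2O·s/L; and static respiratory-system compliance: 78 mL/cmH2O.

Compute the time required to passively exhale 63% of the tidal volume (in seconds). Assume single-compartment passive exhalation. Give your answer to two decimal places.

1.55

τ = R × C = 20.0 × 78 mL/cmH2O = 20.0 × 0.078 L/cmH2O = 1.56 s.
Exhaled fraction f = 1 − e^(−t/τ) → t = −τ·ln(1 − f) = −1.56·ln(0.37) = 1.551 s.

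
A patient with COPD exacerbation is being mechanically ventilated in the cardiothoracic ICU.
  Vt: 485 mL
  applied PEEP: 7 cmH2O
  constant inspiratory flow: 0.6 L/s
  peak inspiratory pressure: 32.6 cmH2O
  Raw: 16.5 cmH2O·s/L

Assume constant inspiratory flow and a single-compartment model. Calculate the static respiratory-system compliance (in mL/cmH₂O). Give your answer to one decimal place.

Equation of motion (constant flow): PIP = Vt/C + R·V̇ + PEEP.
Vt/C = PIP − R·V̇ − PEEP = 32.6 − 16.5×0.6 − 7 = 32.6 − 9.9 − 7 = 15.7 cmH2O.
C = Vt / 15.7 = 485 / 15.7 = 30.892 mL/cmH2O.

30.9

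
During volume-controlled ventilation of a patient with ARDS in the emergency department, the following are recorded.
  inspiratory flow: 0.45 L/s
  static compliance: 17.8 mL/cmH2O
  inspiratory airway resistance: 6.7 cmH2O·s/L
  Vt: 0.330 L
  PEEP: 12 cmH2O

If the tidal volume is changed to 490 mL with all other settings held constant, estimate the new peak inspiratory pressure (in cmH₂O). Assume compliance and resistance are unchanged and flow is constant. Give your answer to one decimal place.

PIP = Vt/C + R·V̇ + PEEP (constant-flow equation of motion).
Only the elastic term changes: ΔPIP = ΔVt / C = (490 − 330) / 17.8 = 8.989 cmH2O.
Original PIP = 330/17.8 + 6.7×0.45 + 12 = 33.554 cmH2O; new PIP = 33.554 + (8.989) = 42.543 cmH2O.

42.5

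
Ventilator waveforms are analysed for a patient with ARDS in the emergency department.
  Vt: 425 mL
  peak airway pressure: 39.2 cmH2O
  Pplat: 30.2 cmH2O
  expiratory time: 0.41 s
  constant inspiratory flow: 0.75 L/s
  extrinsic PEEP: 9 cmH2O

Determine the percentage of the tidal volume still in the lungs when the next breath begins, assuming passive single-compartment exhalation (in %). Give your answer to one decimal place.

R = (PIP − Pplat)/V̇ = (39.2 − 30.2) / 0.75 = 9.0/0.75 = 12.0 cmH2O·s/L.
C = Vt/(Pplat − PEEP) = 425.0 / (30.2 − 9) = 425.0/21.2 = 20.047 mL/cmH2O.
τ = R × C = 12.0 × 0.02005 L/cmH2O = 0.2406 s.
Fraction remaining at end-expiration = e^(−Te/τ) = e^(−0.41/0.2406) = 0.1819 → 18.19%.

18.2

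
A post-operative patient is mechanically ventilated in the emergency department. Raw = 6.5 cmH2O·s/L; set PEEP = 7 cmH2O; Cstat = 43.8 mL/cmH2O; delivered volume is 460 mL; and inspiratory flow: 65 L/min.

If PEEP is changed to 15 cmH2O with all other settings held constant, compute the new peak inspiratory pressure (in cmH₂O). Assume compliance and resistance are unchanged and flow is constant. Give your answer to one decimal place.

32.5

Flow: 65 L/min ÷ 60 = 1.0833 L/s.
PIP = Vt/C + R·V̇ + PEEP (constant-flow equation of motion).
Only the baseline term changes: ΔPIP = ΔPEEP = 15 − 7 = 8.0 cmH2O.
Original PIP = 460/43.8 + 6.5×1.0833 + 7 = 24.544 cmH2O; new PIP = 24.544 + (8.0) = 32.544 cmH2O.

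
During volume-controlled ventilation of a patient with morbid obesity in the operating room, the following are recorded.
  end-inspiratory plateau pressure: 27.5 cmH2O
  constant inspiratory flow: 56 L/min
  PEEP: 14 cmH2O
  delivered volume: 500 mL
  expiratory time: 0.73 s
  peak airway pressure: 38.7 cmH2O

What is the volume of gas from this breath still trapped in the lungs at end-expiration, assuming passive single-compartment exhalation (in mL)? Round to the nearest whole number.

Flow: 56 L/min ÷ 60 = 0.9333 L/s.
R = (PIP − Pplat)/V̇ = (38.7 − 27.5) / 0.9333 = 11.2/0.9333 = 12.0 cmH2O·s/L.
C = Vt/(Pplat − PEEP) = 500.0 / (27.5 − 14) = 500.0/13.5 = 37.037 mL/cmH2O.
τ = R × C = 12.0 × 0.03704 L/cmH2O = 0.4445 s.
Fraction remaining = e^(−Te/τ) = e^(−0.73/0.4445) = 0.1935.
Trapped volume = 500.0 × 0.1935 = 96.75 mL.

97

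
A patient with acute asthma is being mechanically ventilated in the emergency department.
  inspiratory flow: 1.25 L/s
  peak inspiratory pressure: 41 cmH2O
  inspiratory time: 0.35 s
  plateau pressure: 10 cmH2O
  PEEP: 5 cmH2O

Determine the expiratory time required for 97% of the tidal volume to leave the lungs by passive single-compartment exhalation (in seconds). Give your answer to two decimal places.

7.61

Vt = flow × Ti = 1.25 L/s × 0.35 s × 1000 mL/L = 437.5 mL.
R = (PIP − Pplat)/V̇ = (41 − 10) / 1.25 = 31.0/1.25 = 24.8 cmH2O·s/L.
C = Vt/(Pplat − PEEP) = 437.5 / (10 − 5) = 437.5/5.0 = 87.5 mL/cmH2O.
τ = R × C = 24.8 × 0.0875 L/cmH2O = 2.17 s.
t = −τ·ln(1 − 0.97) = −2.17·ln(0.03) = 7.609 s.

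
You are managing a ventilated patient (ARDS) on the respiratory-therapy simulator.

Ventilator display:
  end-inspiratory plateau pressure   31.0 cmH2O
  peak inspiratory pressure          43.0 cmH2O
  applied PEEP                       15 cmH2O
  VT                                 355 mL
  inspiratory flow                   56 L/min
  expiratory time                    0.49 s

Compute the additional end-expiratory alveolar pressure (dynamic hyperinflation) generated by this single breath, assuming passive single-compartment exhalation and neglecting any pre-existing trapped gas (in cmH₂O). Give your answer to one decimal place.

2.9

Flow: 56 L/min ÷ 60 = 0.9333 L/s.
R = (PIP − Pplat)/V̇ = (43.0 − 31.0) / 0.9333 = 12.0/0.9333 = 12.858 cmH2O·s/L.
C = Vt/(Pplat − PEEP) = 355.0 / (31.0 − 15) = 355.0/16.0 = 22.188 mL/cmH2O.
τ = R × C = 12.858 × 0.02219 L/cmH2O = 0.2853 s.
Fraction remaining = e^(−Te/τ) = e^(−0.49/0.2853) = 0.1795; trapped volume = 355.0 × 0.1795 = 63.723 mL.
Additional alveolar pressure from trapping ≈ V_trapped / C = 63.723 / 22.188 = 2.872 cmH2O.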